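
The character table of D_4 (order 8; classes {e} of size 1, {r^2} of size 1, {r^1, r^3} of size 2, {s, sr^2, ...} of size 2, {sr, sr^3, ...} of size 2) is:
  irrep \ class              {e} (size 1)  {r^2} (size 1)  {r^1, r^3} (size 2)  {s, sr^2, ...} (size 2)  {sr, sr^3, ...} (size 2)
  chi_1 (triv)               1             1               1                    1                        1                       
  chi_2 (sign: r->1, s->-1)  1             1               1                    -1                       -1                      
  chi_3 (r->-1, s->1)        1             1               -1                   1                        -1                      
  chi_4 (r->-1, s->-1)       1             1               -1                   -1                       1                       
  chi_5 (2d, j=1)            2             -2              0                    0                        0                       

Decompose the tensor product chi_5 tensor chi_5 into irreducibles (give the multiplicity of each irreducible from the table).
chi_5 tensor chi_5 = chi_1 + chi_2 + chi_3 + chi_4 (all other irreducibles have multiplicity 0).

Derivation: The character of a tensor product is the pointwise product (chi_5 * chi_5)(C) = chi_5(C) * chi_5(C):
  {e}: (2)*(2), {r^2}: (-2)*(-2), {r^1, r^3}: (0)*(0), {s, sr^2, ...}: (0)*(0), {sr, sr^3, ...}: (0)*(0)
so (chi_5 * chi_5) takes values
  {e} -> 4, {r^2} -> 4, {r^1, r^3} -> 0, {s, sr^2, ...} -> 0, {sr, sr^3, ...} -> 0.
Now take the inner product of this character with each irreducible chi from the table, <chi_5*chi_5, chi> = (1/8) sum_C |C| (chi_5*chi_5)(C) conj(chi(C)):
  <chi_5*chi_5, chi_1> = (1/8)[1*(4)*conj(1) + 1*(4)*conj(1) + 2*(0)*conj(1) + 2*(0)*conj(1) + 2*(0)*conj(1)]
      = (1/8)[(4) + (4) + (0) + (0) + (0)] = 8/8 = 1
  <chi_5*chi_5, chi_2> = (1/8)[1*(4)*conj(1) + 1*(4)*conj(1) + 2*(0)*conj(1) + 2*(0)*conj(-1) + 2*(0)*conj(-1)]
      = (1/8)[(4) + (4) + (0) + (0) + (0)] = 8/8 = 1
  <chi_5*chi_5, chi_3> = (1/8)[1*(4)*conj(1) + 1*(4)*conj(1) + 2*(0)*conj(-1) + 2*(0)*conj(1) + 2*(0)*conj(-1)]
      = (1/8)[(4) + (4) + (0) + (0) + (0)] = 8/8 = 1
  <chi_5*chi_5, chi_4> = (1/8)[1*(4)*conj(1) + 1*(4)*conj(1) + 2*(0)*conj(-1) + 2*(0)*conj(-1) + 2*(0)*conj(1)]
      = (1/8)[(4) + (4) + (0) + (0) + (0)] = 8/8 = 1
  <chi_5*chi_5, chi_5> = (1/8)[1*(4)*conj(2) + 1*(4)*conj(-2) + 2*(0)*conj(0) + 2*(0)*conj(0) + 2*(0)*conj(0)]
      = (1/8)[(8) + (-8) + (0) + (0) + (0)] = 0/8 = 0
Hence the multiplicities are chi_1: 1, chi_2: 1, chi_3: 1, chi_4: 1. Dimension check: dim(chi_5)*dim(chi_5) = 2*2 = 4 and sum (mult * dim) = 1*1 + 1*1 + 1*1 + 1*1 = 4.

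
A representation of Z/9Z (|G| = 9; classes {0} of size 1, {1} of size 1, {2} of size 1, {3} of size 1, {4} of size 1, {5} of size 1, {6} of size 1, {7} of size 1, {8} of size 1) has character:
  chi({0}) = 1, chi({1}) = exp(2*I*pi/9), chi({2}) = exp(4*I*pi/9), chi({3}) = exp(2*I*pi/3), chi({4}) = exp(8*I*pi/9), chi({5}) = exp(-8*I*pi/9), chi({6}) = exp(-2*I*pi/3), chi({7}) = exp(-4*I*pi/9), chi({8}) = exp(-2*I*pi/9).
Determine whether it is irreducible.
Irreducible: <chi, chi> = 1.

Details: <chi, chi> = (1/|G|) sum_C |C| * |chi(C)|^2 = (1/9)[1*|1|^2 + 1*|exp(2*I*pi/9)|^2 + 1*|exp(4*I*pi/9)|^2 + 1*|exp(2*I*pi/3)|^2 + 1*|exp(8*I*pi/9)|^2 + 1*|exp(-8*I*pi/9)|^2 + 1*|exp(-2*I*pi/3)|^2 + 1*|exp(-4*I*pi/9)|^2 + 1*|exp(-2*I*pi/9)|^2]
  = (1/9)[(1) + (1) + (1) + (1) + (1) + (1) + (1) + (1) + (1)] = 9/9 = 1.
(Exp terms are combined using exp(i*s)*conj(exp(i*t)) = exp(i*(s-t)), and sums of them are collapsed using the identity that for every m > 1 the m distinct m-th roots of unity sum to 0, e.g. 1 + exp(2*I*pi/3) + exp(-2*I*pi/3) = 0.)
A character is irreducible iff <chi, chi> = 1, so this representation is irreducible.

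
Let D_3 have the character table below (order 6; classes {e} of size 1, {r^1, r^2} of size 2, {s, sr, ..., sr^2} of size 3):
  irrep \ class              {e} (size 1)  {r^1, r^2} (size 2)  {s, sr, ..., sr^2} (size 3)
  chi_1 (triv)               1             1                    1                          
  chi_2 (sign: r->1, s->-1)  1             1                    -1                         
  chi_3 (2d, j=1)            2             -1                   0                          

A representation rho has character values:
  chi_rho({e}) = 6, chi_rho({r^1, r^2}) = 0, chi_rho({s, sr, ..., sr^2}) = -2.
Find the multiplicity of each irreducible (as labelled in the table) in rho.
Multiplicities: chi_1: 0, chi_2: 2, chi_3: 2.

Working: Use <chi_rho, chi> = (1/|G|) sum_C |C| * chi_rho(C) * conj(chi(C)) with |G| = 6 for each irreducible chi in the table:
  <chi_rho, chi_1> = (1/6)[1*(6)*conj(1) + 2*(0)*conj(1) + 3*(-2)*conj(1)]
      = (1/6)[(6) + (0) + (-6)] = 0/6 = 0
  <chi_rho, chi_2> = (1/6)[1*(6)*conj(1) + 2*(0)*conj(1) + 3*(-2)*conj(-1)]
      = (1/6)[(6) + (0) + (6)] = 12/6 = 2
  <chi_rho, chi_3> = (1/6)[1*(6)*conj(2) + 2*(0)*conj(-1) + 3*(-2)*conj(0)]
      = (1/6)[(12) + (0) + (0)] = 12/6 = 2
Dimension check: dim(rho) = sum (mult * dim) = 0*1 + 2*1 + 2*2 = 6 = chi_rho(e) = 6.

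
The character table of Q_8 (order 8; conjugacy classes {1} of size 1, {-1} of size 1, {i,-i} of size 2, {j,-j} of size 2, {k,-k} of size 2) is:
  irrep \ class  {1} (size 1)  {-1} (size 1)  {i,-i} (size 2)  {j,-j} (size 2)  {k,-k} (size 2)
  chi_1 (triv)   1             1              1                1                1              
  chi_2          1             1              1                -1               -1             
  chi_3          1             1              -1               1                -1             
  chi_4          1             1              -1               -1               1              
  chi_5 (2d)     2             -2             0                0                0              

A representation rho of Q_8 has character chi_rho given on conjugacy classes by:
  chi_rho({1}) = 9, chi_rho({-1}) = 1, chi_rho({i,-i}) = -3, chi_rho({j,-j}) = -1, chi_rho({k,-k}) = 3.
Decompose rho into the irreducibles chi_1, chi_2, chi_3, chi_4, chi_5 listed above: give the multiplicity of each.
Multiplicities: chi_1: 1, chi_2: 0, chi_3: 1, chi_4: 3, chi_5: 2.

Explanation: Use <chi_rho, chi> = (1/|G|) sum_C |C| * chi_rho(C) * conj(chi(C)) with |G| = 8 for each irreducible chi in the table:
  <chi_rho, chi_1> = (1/8)[1*(9)*conj(1) + 1*(1)*conj(1) + 2*(-3)*conj(1) + 2*(-1)*conj(1) + 2*(3)*conj(1)]
      = (1/8)[(9) + (1) + (-6) + (-2) + (6)] = 8/8 = 1
  <chi_rho, chi_2> = (1/8)[1*(9)*conj(1) + 1*(1)*conj(1) + 2*(-3)*conj(1) + 2*(-1)*conj(-1) + 2*(3)*conj(-1)]
      = (1/8)[(9) + (1) + (-6) + (2) + (-6)] = 0/8 = 0
  <chi_rho, chi_3> = (1/8)[1*(9)*conj(1) + 1*(1)*conj(1) + 2*(-3)*conj(-1) + 2*(-1)*conj(1) + 2*(3)*conj(-1)]
      = (1/8)[(9) + (1) + (6) + (-2) + (-6)] = 8/8 = 1
  <chi_rho, chi_4> = (1/8)[1*(9)*conj(1) + 1*(1)*conj(1) + 2*(-3)*conj(-1) + 2*(-1)*conj(-1) + 2*(3)*conj(1)]
      = (1/8)[(9) + (1) + (6) + (2) + (6)] = 24/8 = 3
  <chi_rho, chi_5> = (1/8)[1*(9)*conj(2) + 1*(1)*conj(-2) + 2*(-3)*conj(0) + 2*(-1)*conj(0) + 2*(3)*conj(0)]
      = (1/8)[(18) + (-2) + (0) + (0) + (0)] = 16/8 = 2
Dimension check: dim(rho) = sum (mult * dim) = 1*1 + 0*1 + 1*1 + 3*1 + 2*2 = 9 = chi_rho(e) = 9.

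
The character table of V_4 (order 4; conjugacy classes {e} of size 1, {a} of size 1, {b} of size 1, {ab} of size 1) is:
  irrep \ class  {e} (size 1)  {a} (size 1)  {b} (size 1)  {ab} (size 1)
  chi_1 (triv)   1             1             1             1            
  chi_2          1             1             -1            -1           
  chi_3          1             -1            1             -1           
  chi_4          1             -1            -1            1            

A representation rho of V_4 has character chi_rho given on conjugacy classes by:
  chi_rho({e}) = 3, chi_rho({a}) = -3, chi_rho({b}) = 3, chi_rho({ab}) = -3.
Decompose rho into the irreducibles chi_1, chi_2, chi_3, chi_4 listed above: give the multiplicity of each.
Multiplicities: chi_1: 0, chi_2: 0, chi_3: 3, chi_4: 0.

Why: Use <chi_rho, chi> = (1/|G|) sum_C |C| * chi_rho(C) * conj(chi(C)) with |G| = 4 for each irreducible chi in the table:
  <chi_rho, chi_1> = (1/4)[1*(3)*conj(1) + 1*(-3)*conj(1) + 1*(3)*conj(1) + 1*(-3)*conj(1)]
      = (1/4)[(3) + (-3) + (3) + (-3)] = 0/4 = 0
  <chi_rho, chi_2> = (1/4)[1*(3)*conj(1) + 1*(-3)*conj(1) + 1*(3)*conj(-1) + 1*(-3)*conj(-1)]
      = (1/4)[(3) + (-3) + (-3) + (3)] = 0/4 = 0
  <chi_rho, chi_3> = (1/4)[1*(3)*conj(1) + 1*(-3)*conj(-1) + 1*(3)*conj(1) + 1*(-3)*conj(-1)]
      = (1/4)[(3) + (3) + (3) + (3)] = 12/4 = 3
  <chi_rho, chi_4> = (1/4)[1*(3)*conj(1) + 1*(-3)*conj(-1) + 1*(3)*conj(-1) + 1*(-3)*conj(1)]
      = (1/4)[(3) + (3) + (-3) + (-3)] = 0/4 = 0
Dimension check: dim(rho) = sum (mult * dim) = 0*1 + 0*1 + 3*1 + 0*1 = 3 = chi_rho(e) = 3.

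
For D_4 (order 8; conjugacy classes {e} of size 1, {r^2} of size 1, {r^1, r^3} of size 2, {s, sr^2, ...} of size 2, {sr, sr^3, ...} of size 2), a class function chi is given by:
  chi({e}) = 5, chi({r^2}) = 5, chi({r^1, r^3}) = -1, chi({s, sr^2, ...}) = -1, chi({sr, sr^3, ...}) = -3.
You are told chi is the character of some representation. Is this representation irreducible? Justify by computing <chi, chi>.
Not irreducible (reducible): <chi, chi> = 9 > 1.

Reasoning: <chi, chi> = (1/|G|) sum_C |C| * |chi(C)|^2 = (1/8)[1*|5|^2 + 1*|5|^2 + 2*|-1|^2 + 2*|-1|^2 + 2*|-3|^2]
  = (1/8)[(25) + (25) + (2) + (2) + (18)] = 72/8 = 9.
A character is irreducible iff <chi, chi> = 1, so this representation is reducible.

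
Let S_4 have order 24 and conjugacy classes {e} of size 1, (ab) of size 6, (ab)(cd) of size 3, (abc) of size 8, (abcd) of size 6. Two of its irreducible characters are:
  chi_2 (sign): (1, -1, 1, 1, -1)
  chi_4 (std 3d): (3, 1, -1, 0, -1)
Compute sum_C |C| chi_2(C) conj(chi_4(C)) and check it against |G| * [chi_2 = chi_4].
Sum = 0; so <chi_2, chi_4> = 0 (distinct irreducibles are orthogonal).

Justification: Compute term by term over conjugacy classes (|C| * chi_2(C) * conj(chi_4(C))):
  1*(1)*conj(3) + 6*(-1)*conj(1) + 3*(1)*conj(-1) + 8*(1)*conj(0) + 6*(-1)*conj(-1)
  = (3) + (-6) + (-3) + (0) + (6)
  = 0.
Dividing by |G| = 24 gives 0/24 = 0, matching the row-orthogonality relation <chi_2, chi_4> = [chi_2 = chi_4].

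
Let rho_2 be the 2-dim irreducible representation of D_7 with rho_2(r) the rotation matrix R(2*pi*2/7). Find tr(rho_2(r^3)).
chi_{rho_2}(r^3) = 2*cos(2*pi*2*3/7) = 2*cos(2*pi/7)

Reasoning: rho_2(r^3) is rotation by angle 2*pi*2*3/7, whose trace is 2*cos(2*pi*2*3/7) = 2*cos(2*pi/7).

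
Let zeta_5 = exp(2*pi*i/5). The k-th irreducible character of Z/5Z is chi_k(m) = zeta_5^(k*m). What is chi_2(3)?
chi_2(3) = zeta_5^6 = exp(2*I*pi/5)

Why: chi_2(3) = zeta_5^(2*3) = zeta_5^6. Since zeta_5^5 = 1, this equals zeta_5^1 = exp(2*pi*i*1/5) = exp(2*I*pi/5).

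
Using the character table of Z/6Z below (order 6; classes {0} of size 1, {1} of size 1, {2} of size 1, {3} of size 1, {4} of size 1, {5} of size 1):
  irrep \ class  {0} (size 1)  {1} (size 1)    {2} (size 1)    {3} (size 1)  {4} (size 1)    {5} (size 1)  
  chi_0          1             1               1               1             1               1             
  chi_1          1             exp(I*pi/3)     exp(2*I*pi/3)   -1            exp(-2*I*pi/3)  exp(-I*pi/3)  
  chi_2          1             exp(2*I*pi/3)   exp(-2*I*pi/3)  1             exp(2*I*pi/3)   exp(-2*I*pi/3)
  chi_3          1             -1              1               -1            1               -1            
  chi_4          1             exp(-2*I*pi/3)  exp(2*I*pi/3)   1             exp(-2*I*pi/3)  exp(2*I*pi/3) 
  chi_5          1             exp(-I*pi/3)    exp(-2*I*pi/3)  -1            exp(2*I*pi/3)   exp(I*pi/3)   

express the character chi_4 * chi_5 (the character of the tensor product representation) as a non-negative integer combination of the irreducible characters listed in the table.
chi_4 tensor chi_5 = chi_3 (all other irreducibles have multiplicity 0).

Proof sketch: The character of a tensor product is the pointwise product (chi_4 * chi_5)(C) = chi_4(C) * chi_5(C):
  {0}: (1)*(1), {1}: (exp(-2*I*pi/3))*(exp(-I*pi/3)), {2}: (exp(2*I*pi/3))*(exp(-2*I*pi/3)), {3}: (1)*(-1), {4}: (exp(-2*I*pi/3))*(exp(2*I*pi/3)), {5}: (exp(2*I*pi/3))*(exp(I*pi/3))
so (chi_4 * chi_5) takes values
  {0} -> 1, {1} -> -1, {2} -> 1, {3} -> -1, {4} -> 1, {5} -> -1.
Now take the inner product of this character with each irreducible chi from the table, <chi_4*chi_5, chi> = (1/6) sum_C |C| (chi_4*chi_5)(C) conj(chi(C)):
  <chi_4*chi_5, chi_0> = (1/6)[1*(1)*conj(1) + 1*(-1)*conj(1) + 1*(1)*conj(1) + 1*(-1)*conj(1) + 1*(1)*conj(1) + 1*(-1)*conj(1)]
      = (1/6)[(1) + (-1) + (1) + (-1) + (1) + (-1)] = 0/6 = 0
  <chi_4*chi_5, chi_1> = (1/6)[1*(1)*conj(1) + 1*(-1)*conj(exp(I*pi/3)) + 1*(1)*conj(exp(2*I*pi/3)) + 1*(-1)*conj(-1) + 1*(1)*conj(exp(-2*I*pi/3)) + 1*(-1)*conj(exp(-I*pi/3))]
      = (1/6)[(1) + (-exp(-I*pi/3)) + (exp(-2*I*pi/3)) + (1) + (exp(2*I*pi/3)) + (-exp(I*pi/3))] = 0/6 = 0
  <chi_4*chi_5, chi_2> = (1/6)[1*(1)*conj(1) + 1*(-1)*conj(exp(2*I*pi/3)) + 1*(1)*conj(exp(-2*I*pi/3)) + 1*(-1)*conj(1) + 1*(1)*conj(exp(2*I*pi/3)) + 1*(-1)*conj(exp(-2*I*pi/3))]
      = (1/6)[(1) + (-exp(-2*I*pi/3)) + (exp(2*I*pi/3)) + (-1) + (exp(-2*I*pi/3)) + (-exp(2*I*pi/3))] = 0/6 = 0
  <chi_4*chi_5, chi_3> = (1/6)[1*(1)*conj(1) + 1*(-1)*conj(-1) + 1*(1)*conj(1) + 1*(-1)*conj(-1) + 1*(1)*conj(1) + 1*(-1)*conj(-1)]
      = (1/6)[(1) + (1) + (1) + (1) + (1) + (1)] = 6/6 = 1
  <chi_4*chi_5, chi_4> = (1/6)[1*(1)*conj(1) + 1*(-1)*conj(exp(-2*I*pi/3)) + 1*(1)*conj(exp(2*I*pi/3)) + 1*(-1)*conj(1) + 1*(1)*conj(exp(-2*I*pi/3)) + 1*(-1)*conj(exp(2*I*pi/3))]
      = (1/6)[(1) + (-exp(2*I*pi/3)) + (exp(-2*I*pi/3)) + (-1) + (exp(2*I*pi/3)) + (-exp(-2*I*pi/3))] = 0/6 = 0
  <chi_4*chi_5, chi_5> = (1/6)[1*(1)*conj(1) + 1*(-1)*conj(exp(-I*pi/3)) + 1*(1)*conj(exp(-2*I*pi/3)) + 1*(-1)*conj(-1) + 1*(1)*conj(exp(2*I*pi/3)) + 1*(-1)*conj(exp(I*pi/3))]
      = (1/6)[(1) + (-exp(I*pi/3)) + (exp(2*I*pi/3)) + (1) + (exp(-2*I*pi/3)) + (-exp(-I*pi/3))] = 0/6 = 0
(Exp terms are combined using exp(i*s)*conj(exp(i*t)) = exp(i*(s-t)), and sums of them are collapsed using the identity that for every m > 1 the m distinct m-th roots of unity sum to 0, e.g. 1 + exp(2*I*pi/3) + exp(-2*I*pi/3) = 0.)
Hence the multiplicities are chi_3: 1. Dimension check: dim(chi_4)*dim(chi_5) = 1*1 = 1 and sum (mult * dim) = 1*1 = 1.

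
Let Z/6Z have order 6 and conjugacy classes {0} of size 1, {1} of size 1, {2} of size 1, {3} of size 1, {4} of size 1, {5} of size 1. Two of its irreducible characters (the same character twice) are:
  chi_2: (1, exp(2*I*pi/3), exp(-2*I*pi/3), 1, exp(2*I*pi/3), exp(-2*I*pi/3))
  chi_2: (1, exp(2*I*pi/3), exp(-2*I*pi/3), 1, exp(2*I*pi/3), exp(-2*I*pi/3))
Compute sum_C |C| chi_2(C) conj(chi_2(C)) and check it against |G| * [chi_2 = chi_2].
Sum = 6 = |G| = 6; so <chi_2, chi_2> = 1 (norm-1 confirms irreducibility).

Compute term by term over conjugacy classes (|C| * chi_2(C) * conj(chi_2(C))):
  1*(1)*conj(1) + 1*(exp(2*I*pi/3))*conj(exp(2*I*pi/3)) + 1*(exp(-2*I*pi/3))*conj(exp(-2*I*pi/3)) + 1*(1)*conj(1) + 1*(exp(2*I*pi/3))*conj(exp(2*I*pi/3)) + 1*(exp(-2*I*pi/3))*conj(exp(-2*I*pi/3))
  = (1) + (1) + (1) + (1) + (1) + (1)
  = 6.
(Exp terms are combined using exp(i*s)*conj(exp(i*t)) = exp(i*(s-t)), and sums of them are collapsed using the identity that for every m > 1 the m distinct m-th roots of unity sum to 0, e.g. 1 + exp(2*I*pi/3) + exp(-2*I*pi/3) = 0.)
Dividing by |G| = 6 gives 6/6 = 1, matching the row-orthogonality relation <chi_2, chi_2> = [chi_2 = chi_2].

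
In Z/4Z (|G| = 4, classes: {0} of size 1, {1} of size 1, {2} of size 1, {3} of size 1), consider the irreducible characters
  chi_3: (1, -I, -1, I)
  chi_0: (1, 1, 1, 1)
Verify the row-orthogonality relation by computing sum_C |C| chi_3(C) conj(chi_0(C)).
Sum = 0; so <chi_3, chi_0> = 0 (distinct irreducibles are orthogonal).

Proof sketch: Compute term by term over conjugacy classes (|C| * chi_3(C) * conj(chi_0(C))):
  1*(1)*conj(1) + 1*(-I)*conj(1) + 1*(-1)*conj(1) + 1*(I)*conj(1)
  = (1) + (-I) + (-1) + (I)
  = 0.
(Exp terms are combined using exp(i*s)*conj(exp(i*t)) = exp(i*(s-t)), and sums of them are collapsed using the identity that for every m > 1 the m distinct m-th roots of unity sum to 0, e.g. 1 + exp(2*I*pi/3) + exp(-2*I*pi/3) = 0.)
Dividing by |G| = 4 gives 0/4 = 0, matching the row-orthogonality relation <chi_3, chi_0> = [chi_3 = chi_0].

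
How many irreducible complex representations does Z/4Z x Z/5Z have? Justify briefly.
20

Details: The number of irreducible complex representations of a finite group equals its number of conjugacy classes. Z/4Z x Z/5Z is abelian of order 20, so every element is its own conjugacy class: 20 classes, so Z/4Z x Z/5Z (order 20) has exactly 20 irreducible complex representations.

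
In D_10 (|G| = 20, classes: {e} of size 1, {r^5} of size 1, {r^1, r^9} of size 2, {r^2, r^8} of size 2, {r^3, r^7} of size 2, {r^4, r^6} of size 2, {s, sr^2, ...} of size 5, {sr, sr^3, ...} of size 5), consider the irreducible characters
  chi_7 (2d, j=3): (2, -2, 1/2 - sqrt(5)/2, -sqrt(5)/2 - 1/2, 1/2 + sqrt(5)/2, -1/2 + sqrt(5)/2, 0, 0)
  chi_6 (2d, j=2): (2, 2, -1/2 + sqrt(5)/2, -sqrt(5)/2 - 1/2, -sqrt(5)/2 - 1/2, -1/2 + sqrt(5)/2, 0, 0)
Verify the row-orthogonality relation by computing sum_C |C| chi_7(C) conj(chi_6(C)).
Sum = 0; so <chi_7, chi_6> = 0 (distinct irreducibles are orthogonal).

Details: Compute term by term over conjugacy classes (|C| * chi_7(C) * conj(chi_6(C))):
  1*(2)*conj(2) + 1*(-2)*conj(2) + 2*(1/2 - sqrt(5)/2)*conj(-1/2 + sqrt(5)/2) + 2*(-sqrt(5)/2 - 1/2)*conj(-sqrt(5)/2 - 1/2) + 2*(1/2 + sqrt(5)/2)*conj(-sqrt(5)/2 - 1/2) + 2*(-1/2 + sqrt(5)/2)*conj(-1/2 + sqrt(5)/2) + 5*(0)*conj(0) + 5*(0)*conj(0)
  = (4) + (-4) + (-3 + sqrt(5)) + (sqrt(5) + 3) + (-3 - sqrt(5)) + (3 - sqrt(5)) + (0) + (0)
  = 0.
Dividing by |G| = 20 gives 0/20 = 0, matching the row-orthogonality relation <chi_7, chi_6> = [chi_7 = chi_6].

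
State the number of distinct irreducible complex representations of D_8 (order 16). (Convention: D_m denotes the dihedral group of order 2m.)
7

Explanation: The number of irreducible complex representations of a finite group equals its number of conjugacy classes. D_8 has 7 conjugacy classes (n/2 + 3 for n even), so D_8 (order 16) has exactly 7 irreducible complex representations.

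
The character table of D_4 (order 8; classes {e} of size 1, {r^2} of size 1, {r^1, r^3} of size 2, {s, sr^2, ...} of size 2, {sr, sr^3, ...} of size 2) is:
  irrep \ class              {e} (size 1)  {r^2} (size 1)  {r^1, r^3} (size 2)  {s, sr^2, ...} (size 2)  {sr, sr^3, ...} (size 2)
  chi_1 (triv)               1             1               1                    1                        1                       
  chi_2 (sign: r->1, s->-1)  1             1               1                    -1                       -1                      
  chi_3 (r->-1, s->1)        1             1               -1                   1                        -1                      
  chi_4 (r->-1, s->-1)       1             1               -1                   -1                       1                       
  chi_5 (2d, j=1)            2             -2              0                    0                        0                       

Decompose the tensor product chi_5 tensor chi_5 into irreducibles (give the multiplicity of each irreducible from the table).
chi_5 tensor chi_5 = chi_1 + chi_2 + chi_3 + chi_4 (all other irreducibles have multiplicity 0).

Working: The character of a tensor product is the pointwise product (chi_5 * chi_5)(C) = chi_5(C) * chi_5(C):
  {e}: (2)*(2), {r^2}: (-2)*(-2), {r^1, r^3}: (0)*(0), {s, sr^2, ...}: (0)*(0), {sr, sr^3, ...}: (0)*(0)
so (chi_5 * chi_5) takes values
  {e} -> 4, {r^2} -> 4, {r^1, r^3} -> 0, {s, sr^2, ...} -> 0, {sr, sr^3, ...} -> 0.
Now take the inner product of this character with each irreducible chi from the table, <chi_5*chi_5, chi> = (1/8) sum_C |C| (chi_5*chi_5)(C) conj(chi(C)):
  <chi_5*chi_5, chi_1> = (1/8)[1*(4)*conj(1) + 1*(4)*conj(1) + 2*(0)*conj(1) + 2*(0)*conj(1) + 2*(0)*conj(1)]
      = (1/8)[(4) + (4) + (0) + (0) + (0)] = 8/8 = 1
  <chi_5*chi_5, chi_2> = (1/8)[1*(4)*conj(1) + 1*(4)*conj(1) + 2*(0)*conj(1) + 2*(0)*conj(-1) + 2*(0)*conj(-1)]
      = (1/8)[(4) + (4) + (0) + (0) + (0)] = 8/8 = 1
  <chi_5*chi_5, chi_3> = (1/8)[1*(4)*conj(1) + 1*(4)*conj(1) + 2*(0)*conj(-1) + 2*(0)*conj(1) + 2*(0)*conj(-1)]
      = (1/8)[(4) + (4) + (0) + (0) + (0)] = 8/8 = 1
  <chi_5*chi_5, chi_4> = (1/8)[1*(4)*conj(1) + 1*(4)*conj(1) + 2*(0)*conj(-1) + 2*(0)*conj(-1) + 2*(0)*conj(1)]
      = (1/8)[(4) + (4) + (0) + (0) + (0)] = 8/8 = 1
  <chi_5*chi_5, chi_5> = (1/8)[1*(4)*conj(2) + 1*(4)*conj(-2) + 2*(0)*conj(0) + 2*(0)*conj(0) + 2*(0)*conj(0)]
      = (1/8)[(8) + (-8) + (0) + (0) + (0)] = 0/8 = 0
Hence the multiplicities are chi_1: 1, chi_2: 1, chi_3: 1, chi_4: 1. Dimension check: dim(chi_5)*dim(chi_5) = 2*2 = 4 and sum (mult * dim) = 1*1 + 1*1 + 1*1 + 1*1 = 4.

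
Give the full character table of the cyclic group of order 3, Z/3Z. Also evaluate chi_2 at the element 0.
Character table of Z/3Z (irreps indexed chi_0,...,chi_2 with chi_k(m) = zeta_3^(k*m), zeta_3 = exp(2*pi*i/3)):
  irrep \ class  {0} (size 1)  {1} (size 1)    {2} (size 1)  
  chi_0          1             1               1             
  chi_1          1             exp(2*I*pi/3)   exp(-2*I*pi/3)
  chi_2          1             exp(-2*I*pi/3)  exp(2*I*pi/3) 

Spot check: chi_2(0) = zeta_3^(2*0) = zeta_3^0 = 1.

Proof sketch: Z/3Z is abelian, so all 3 irreducible complex representations are 1-dimensional. They are given by chi_k(m) = zeta_3^(k*m) for k = 0,...,2. Row orthogonality: sum_m chi_k(m) conj(chi_l(m)) = 3 * [k = l].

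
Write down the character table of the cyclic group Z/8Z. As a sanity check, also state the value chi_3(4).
Character table of Z/8Z (irreps indexed chi_0,...,chi_7 with chi_k(m) = zeta_8^(k*m), zeta_8 = exp(2*pi*i/8)):
  irrep \ class  {0} (size 1)  {1} (size 1)    {2} (size 1)  {3} (size 1)    {4} (size 1)  {5} (size 1)    {6} (size 1)  {7} (size 1)  
  chi_0          1             1               1             1               1             1               1             1             
  chi_1          1             exp(I*pi/4)     I             exp(3*I*pi/4)   -1            exp(-3*I*pi/4)  -I            exp(-I*pi/4)  
  chi_2          1             I               -1            -I              1             I               -1            -I            
  chi_3          1             exp(3*I*pi/4)   -I            exp(I*pi/4)     -1            exp(-I*pi/4)    I             exp(-3*I*pi/4)
  chi_4          1             -1              1             -1              1             -1              1             -1            
  chi_5          1             exp(-3*I*pi/4)  I             exp(-I*pi/4)    -1            exp(I*pi/4)     -I            exp(3*I*pi/4) 
  chi_6          1             -I              -1            I               1             -I              -1            I             
  chi_7          1             exp(-I*pi/4)    -I            exp(-3*I*pi/4)  -1            exp(3*I*pi/4)   I             exp(I*pi/4)   

Spot check: chi_3(4) = zeta_8^(3*4) = zeta_8^12 = -1.

Details: Z/8Z is abelian, so all 8 irreducible complex representations are 1-dimensional. They are given by chi_k(m) = zeta_8^(k*m) for k = 0,...,7. Row orthogonality: sum_m chi_k(m) conj(chi_l(m)) = 8 * [k = l].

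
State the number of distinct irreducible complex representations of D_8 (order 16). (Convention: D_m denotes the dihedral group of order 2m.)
7

Solution. The number of irreducible complex representations of a finite group equals its number of conjugacy classes. D_8 has 7 conjugacy classes (n/2 + 3 for n even), so D_8 (order 16) has exactly 7 irreducible complex representations.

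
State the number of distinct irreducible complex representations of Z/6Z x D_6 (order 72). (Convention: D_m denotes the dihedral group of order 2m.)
36

Working: The number of irreducible complex representations of a finite group equals its number of conjugacy classes. For a direct product, #classes(G x H) = #classes(G) * #classes(H). Z/6Z has 6 classes (abelian), D_6 has 6 classes, so 6 * 6 = 36, so Z/6Z x D_6 (order 72) has exactly 36 irreducible complex representations.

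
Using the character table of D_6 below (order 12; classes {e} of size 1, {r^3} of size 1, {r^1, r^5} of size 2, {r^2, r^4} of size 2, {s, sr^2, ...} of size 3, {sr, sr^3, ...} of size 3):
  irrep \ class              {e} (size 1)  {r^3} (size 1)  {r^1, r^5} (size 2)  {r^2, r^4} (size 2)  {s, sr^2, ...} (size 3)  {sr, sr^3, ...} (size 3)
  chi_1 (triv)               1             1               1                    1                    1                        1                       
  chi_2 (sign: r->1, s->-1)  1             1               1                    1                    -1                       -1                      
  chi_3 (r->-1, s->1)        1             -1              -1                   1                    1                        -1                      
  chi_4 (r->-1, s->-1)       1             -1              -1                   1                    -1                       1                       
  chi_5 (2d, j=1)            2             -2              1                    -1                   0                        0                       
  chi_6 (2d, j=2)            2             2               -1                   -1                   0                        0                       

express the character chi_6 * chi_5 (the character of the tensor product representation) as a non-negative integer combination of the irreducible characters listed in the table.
chi_6 tensor chi_5 = chi_3 + chi_4 + chi_5 (all other irreducibles have multiplicity 0).

Why: The character of a tensor product is the pointwise product (chi_6 * chi_5)(C) = chi_6(C) * chi_5(C):
  {e}: (2)*(2), {r^3}: (2)*(-2), {r^1, r^5}: (-1)*(1), {r^2, r^4}: (-1)*(-1), {s, sr^2, ...}: (0)*(0), {sr, sr^3, ...}: (0)*(0)
so (chi_6 * chi_5) takes values
  {e} -> 4, {r^3} -> -4, {r^1, r^5} -> -1, {r^2, r^4} -> 1, {s, sr^2, ...} -> 0, {sr, sr^3, ...} -> 0.
Now take the inner product of this character with each irreducible chi from the table, <chi_6*chi_5, chi> = (1/12) sum_C |C| (chi_6*chi_5)(C) conj(chi(C)):
  <chi_6*chi_5, chi_1> = (1/12)[1*(4)*conj(1) + 1*(-4)*conj(1) + 2*(-1)*conj(1) + 2*(1)*conj(1) + 3*(0)*conj(1) + 3*(0)*conj(1)]
      = (1/12)[(4) + (-4) + (-2) + (2) + (0) + (0)] = 0/12 = 0
  <chi_6*chi_5, chi_2> = (1/12)[1*(4)*conj(1) + 1*(-4)*conj(1) + 2*(-1)*conj(1) + 2*(1)*conj(1) + 3*(0)*conj(-1) + 3*(0)*conj(-1)]
      = (1/12)[(4) + (-4) + (-2) + (2) + (0) + (0)] = 0/12 = 0
  <chi_6*chi_5, chi_3> = (1/12)[1*(4)*conj(1) + 1*(-4)*conj(-1) + 2*(-1)*conj(-1) + 2*(1)*conj(1) + 3*(0)*conj(1) + 3*(0)*conj(-1)]
      = (1/12)[(4) + (4) + (2) + (2) + (0) + (0)] = 12/12 = 1
  <chi_6*chi_5, chi_4> = (1/12)[1*(4)*conj(1) + 1*(-4)*conj(-1) + 2*(-1)*conj(-1) + 2*(1)*conj(1) + 3*(0)*conj(-1) + 3*(0)*conj(1)]
      = (1/12)[(4) + (4) + (2) + (2) + (0) + (0)] = 12/12 = 1
  <chi_6*chi_5, chi_5> = (1/12)[1*(4)*conj(2) + 1*(-4)*conj(-2) + 2*(-1)*conj(1) + 2*(1)*conj(-1) + 3*(0)*conj(0) + 3*(0)*conj(0)]
      = (1/12)[(8) + (8) + (-2) + (-2) + (0) + (0)] = 12/12 = 1
  <chi_6*chi_5, chi_6> = (1/12)[1*(4)*conj(2) + 1*(-4)*conj(2) + 2*(-1)*conj(-1) + 2*(1)*conj(-1) + 3*(0)*conj(0) + 3*(0)*conj(0)]
      = (1/12)[(8) + (-8) + (2) + (-2) + (0) + (0)] = 0/12 = 0
Hence the multiplicities are chi_3: 1, chi_4: 1, chi_5: 1. Dimension check: dim(chi_6)*dim(chi_5) = 2*2 = 4 and sum (mult * dim) = 1*1 + 1*1 + 1*2 = 4.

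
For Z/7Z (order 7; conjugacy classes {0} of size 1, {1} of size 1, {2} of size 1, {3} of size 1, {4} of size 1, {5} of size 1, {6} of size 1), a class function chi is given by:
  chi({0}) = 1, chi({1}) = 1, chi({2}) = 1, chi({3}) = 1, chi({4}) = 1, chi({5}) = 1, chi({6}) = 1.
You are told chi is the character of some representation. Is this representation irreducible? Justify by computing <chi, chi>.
Irreducible: <chi, chi> = 1.

Solution. <chi, chi> = (1/|G|) sum_C |C| * |chi(C)|^2 = (1/7)[1*|1|^2 + 1*|1|^2 + 1*|1|^2 + 1*|1|^2 + 1*|1|^2 + 1*|1|^2 + 1*|1|^2]
  = (1/7)[(1) + (1) + (1) + (1) + (1) + (1) + (1)] = 7/7 = 1.
(Exp terms are combined using exp(i*s)*conj(exp(i*t)) = exp(i*(s-t)), and sums of them are collapsed using the identity that for every m > 1 the m distinct m-th roots of unity sum to 0, e.g. 1 + exp(2*I*pi/3) + exp(-2*I*pi/3) = 0.)
A character is irreducible iff <chi, chi> = 1, so this representation is irreducible.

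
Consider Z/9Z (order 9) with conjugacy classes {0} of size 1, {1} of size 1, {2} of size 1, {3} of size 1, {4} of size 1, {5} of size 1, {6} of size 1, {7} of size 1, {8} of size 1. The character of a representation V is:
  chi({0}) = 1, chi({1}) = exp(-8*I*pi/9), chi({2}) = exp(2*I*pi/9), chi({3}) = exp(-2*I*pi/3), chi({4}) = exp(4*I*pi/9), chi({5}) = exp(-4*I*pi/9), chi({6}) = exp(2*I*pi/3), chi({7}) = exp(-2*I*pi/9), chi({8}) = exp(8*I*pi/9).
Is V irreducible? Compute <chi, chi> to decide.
Irreducible: <chi, chi> = 1.

Explanation: <chi, chi> = (1/|G|) sum_C |C| * |chi(C)|^2 = (1/9)[1*|1|^2 + 1*|exp(-8*I*pi/9)|^2 + 1*|exp(2*I*pi/9)|^2 + 1*|exp(-2*I*pi/3)|^2 + 1*|exp(4*I*pi/9)|^2 + 1*|exp(-4*I*pi/9)|^2 + 1*|exp(2*I*pi/3)|^2 + 1*|exp(-2*I*pi/9)|^2 + 1*|exp(8*I*pi/9)|^2]
  = (1/9)[(1) + (1) + (1) + (1) + (1) + (1) + (1) + (1) + (1)] = 9/9 = 1.
(Exp terms are combined using exp(i*s)*conj(exp(i*t)) = exp(i*(s-t)), and sums of them are collapsed using the identity that for every m > 1 the m distinct m-th roots of unity sum to 0, e.g. 1 + exp(2*I*pi/3) + exp(-2*I*pi/3) = 0.)
A character is irreducible iff <chi, chi> = 1, so this representation is irreducible.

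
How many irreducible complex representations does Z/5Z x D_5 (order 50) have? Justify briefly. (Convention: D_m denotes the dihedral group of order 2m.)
20

Argument: The number of irreducible complex representations of a finite group equals its number of conjugacy classes. For a direct product, #classes(G x H) = #classes(G) * #classes(H). Z/5Z has 5 classes (abelian), D_5 has 4 classes, so 5 * 4 = 20, so Z/5Z x D_5 (order 50) has exactly 20 irreducible complex representations.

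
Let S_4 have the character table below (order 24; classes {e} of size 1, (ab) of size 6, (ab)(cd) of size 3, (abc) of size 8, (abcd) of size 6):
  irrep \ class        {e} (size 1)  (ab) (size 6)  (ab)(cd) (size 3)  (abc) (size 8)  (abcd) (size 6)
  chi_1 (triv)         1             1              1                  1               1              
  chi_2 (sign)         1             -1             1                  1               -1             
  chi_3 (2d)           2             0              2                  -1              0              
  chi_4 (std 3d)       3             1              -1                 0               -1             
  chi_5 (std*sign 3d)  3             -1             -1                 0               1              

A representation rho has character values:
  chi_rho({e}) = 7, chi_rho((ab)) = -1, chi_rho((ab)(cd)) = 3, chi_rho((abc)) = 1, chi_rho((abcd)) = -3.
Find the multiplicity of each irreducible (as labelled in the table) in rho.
Multiplicities: chi_1: 0, chi_2: 2, chi_3: 1, chi_4: 1, chi_5: 0.

Use <chi_rho, chi> = (1/|G|) sum_C |C| * chi_rho(C) * conj(chi(C)) with |G| = 24 for each irreducible chi in the table:
  <chi_rho, chi_1> = (1/24)[1*(7)*conj(1) + 6*(-1)*conj(1) + 3*(3)*conj(1) + 8*(1)*conj(1) + 6*(-3)*conj(1)]
      = (1/24)[(7) + (-6) + (9) + (8) + (-18)] = 0/24 = 0
  <chi_rho, chi_2> = (1/24)[1*(7)*conj(1) + 6*(-1)*conj(-1) + 3*(3)*conj(1) + 8*(1)*conj(1) + 6*(-3)*conj(-1)]
      = (1/24)[(7) + (6) + (9) + (8) + (18)] = 48/24 = 2
  <chi_rho, chi_3> = (1/24)[1*(7)*conj(2) + 6*(-1)*conj(0) + 3*(3)*conj(2) + 8*(1)*conj(-1) + 6*(-3)*conj(0)]
      = (1/24)[(14) + (0) + (18) + (-8) + (0)] = 24/24 = 1
  <chi_rho, chi_4> = (1/24)[1*(7)*conj(3) + 6*(-1)*conj(1) + 3*(3)*conj(-1) + 8*(1)*conj(0) + 6*(-3)*conj(-1)]
      = (1/24)[(21) + (-6) + (-9) + (0) + (18)] = 24/24 = 1
  <chi_rho, chi_5> = (1/24)[1*(7)*conj(3) + 6*(-1)*conj(-1) + 3*(3)*conj(-1) + 8*(1)*conj(0) + 6*(-3)*conj(1)]
      = (1/24)[(21) + (6) + (-9) + (0) + (-18)] = 0/24 = 0
Dimension check: dim(rho) = sum (mult * dim) = 0*1 + 2*1 + 1*2 + 1*3 + 0*3 = 7 = chi_rho(e) = 7.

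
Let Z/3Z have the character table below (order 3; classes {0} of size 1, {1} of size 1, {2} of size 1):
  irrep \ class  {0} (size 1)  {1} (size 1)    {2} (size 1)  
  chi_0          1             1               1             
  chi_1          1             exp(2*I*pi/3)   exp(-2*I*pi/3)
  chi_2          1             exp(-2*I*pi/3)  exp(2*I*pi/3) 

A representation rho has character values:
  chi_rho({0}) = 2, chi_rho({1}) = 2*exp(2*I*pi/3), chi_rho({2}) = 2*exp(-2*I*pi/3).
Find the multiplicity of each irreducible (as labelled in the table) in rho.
Multiplicities: chi_0: 0, chi_1: 2, chi_2: 0.

Proof sketch: Use <chi_rho, chi> = (1/|G|) sum_C |C| * chi_rho(C) * conj(chi(C)) with |G| = 3 for each irreducible chi in the table:
  <chi_rho, chi_0> = (1/3)[1*(2)*conj(1) + 1*(2*exp(2*I*pi/3))*conj(1) + 1*(2*exp(-2*I*pi/3))*conj(1)]
      = (1/3)[(2) + (2*exp(2*I*pi/3)) + (2*exp(-2*I*pi/3))] = 0/3 = 0
  <chi_rho, chi_1> = (1/3)[1*(2)*conj(1) + 1*(2*exp(2*I*pi/3))*conj(exp(2*I*pi/3)) + 1*(2*exp(-2*I*pi/3))*conj(exp(-2*I*pi/3))]
      = (1/3)[(2) + (2) + (2)] = 6/3 = 2
  <chi_rho, chi_2> = (1/3)[1*(2)*conj(1) + 1*(2*exp(2*I*pi/3))*conj(exp(-2*I*pi/3)) + 1*(2*exp(-2*I*pi/3))*conj(exp(2*I*pi/3))]
      = (1/3)[(2) + (2*exp(-2*I*pi/3)) + (2*exp(2*I*pi/3))] = 0/3 = 0
(Exp terms are combined using exp(i*s)*conj(exp(i*t)) = exp(i*(s-t)), and sums of them are collapsed using the identity that for every m > 1 the m distinct m-th roots of unity sum to 0, e.g. 1 + exp(2*I*pi/3) + exp(-2*I*pi/3) = 0.)
Dimension check: dim(rho) = sum (mult * dim) = 0*1 + 2*1 + 0*1 = 2 = chi_rho(e) = 2.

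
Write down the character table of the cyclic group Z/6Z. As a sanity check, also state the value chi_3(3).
Character table of Z/6Z (irreps indexed chi_0,...,chi_5 with chi_k(m) = zeta_6^(k*m), zeta_6 = exp(2*pi*i/6)):
  irrep \ class  {0} (size 1)  {1} (size 1)    {2} (size 1)    {3} (size 1)  {4} (size 1)    {5} (size 1)  
  chi_0          1             1               1               1             1               1             
  chi_1          1             exp(I*pi/3)     exp(2*I*pi/3)   -1            exp(-2*I*pi/3)  exp(-I*pi/3)  
  chi_2          1             exp(2*I*pi/3)   exp(-2*I*pi/3)  1             exp(2*I*pi/3)   exp(-2*I*pi/3)
  chi_3          1             -1              1               -1            1               -1            
  chi_4          1             exp(-2*I*pi/3)  exp(2*I*pi/3)   1             exp(-2*I*pi/3)  exp(2*I*pi/3) 
  chi_5          1             exp(-I*pi/3)    exp(-2*I*pi/3)  -1            exp(2*I*pi/3)   exp(I*pi/3)   

Spot check: chi_3(3) = zeta_6^(3*3) = zeta_6^9 = -1.

Why: Z/6Z is abelian, so all 6 irreducible complex representations are 1-dimensional. They are given by chi_k(m) = zeta_6^(k*m) for k = 0,...,5. Row orthogonality: sum_m chi_k(m) conj(chi_l(m)) = 6 * [k = l].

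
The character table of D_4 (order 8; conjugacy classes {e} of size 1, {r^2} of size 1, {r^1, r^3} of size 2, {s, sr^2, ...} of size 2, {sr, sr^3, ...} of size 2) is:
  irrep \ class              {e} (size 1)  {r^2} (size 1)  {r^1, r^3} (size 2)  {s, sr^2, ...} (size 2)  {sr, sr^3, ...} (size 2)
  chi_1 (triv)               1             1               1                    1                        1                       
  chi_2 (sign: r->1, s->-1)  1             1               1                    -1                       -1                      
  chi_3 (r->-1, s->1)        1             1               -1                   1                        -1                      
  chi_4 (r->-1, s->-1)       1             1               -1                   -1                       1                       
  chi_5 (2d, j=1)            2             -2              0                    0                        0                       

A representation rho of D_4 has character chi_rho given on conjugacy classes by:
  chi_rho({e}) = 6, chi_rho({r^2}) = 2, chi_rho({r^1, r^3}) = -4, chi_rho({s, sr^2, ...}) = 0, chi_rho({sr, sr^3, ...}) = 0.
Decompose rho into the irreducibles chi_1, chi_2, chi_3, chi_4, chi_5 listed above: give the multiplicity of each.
Multiplicities: chi_1: 0, chi_2: 0, chi_3: 2, chi_4: 2, chi_5: 1.

Proof sketch: Use <chi_rho, chi> = (1/|G|) sum_C |C| * chi_rho(C) * conj(chi(C)) with |G| = 8 for each irreducible chi in the table:
  <chi_rho, chi_1> = (1/8)[1*(6)*conj(1) + 1*(2)*conj(1) + 2*(-4)*conj(1) + 2*(0)*conj(1) + 2*(0)*conj(1)]
      = (1/8)[(6) + (2) + (-8) + (0) + (0)] = 0/8 = 0
  <chi_rho, chi_2> = (1/8)[1*(6)*conj(1) + 1*(2)*conj(1) + 2*(-4)*conj(1) + 2*(0)*conj(-1) + 2*(0)*conj(-1)]
      = (1/8)[(6) + (2) + (-8) + (0) + (0)] = 0/8 = 0
  <chi_rho, chi_3> = (1/8)[1*(6)*conj(1) + 1*(2)*conj(1) + 2*(-4)*conj(-1) + 2*(0)*conj(1) + 2*(0)*conj(-1)]
      = (1/8)[(6) + (2) + (8) + (0) + (0)] = 16/8 = 2
  <chi_rho, chi_4> = (1/8)[1*(6)*conj(1) + 1*(2)*conj(1) + 2*(-4)*conj(-1) + 2*(0)*conj(-1) + 2*(0)*conj(1)]
      = (1/8)[(6) + (2) + (8) + (0) + (0)] = 16/8 = 2
  <chi_rho, chi_5> = (1/8)[1*(6)*conj(2) + 1*(2)*conj(-2) + 2*(-4)*conj(0) + 2*(0)*conj(0) + 2*(0)*conj(0)]
      = (1/8)[(12) + (-4) + (0) + (0) + (0)] = 8/8 = 1
Dimension check: dim(rho) = sum (mult * dim) = 0*1 + 0*1 + 2*1 + 2*1 + 1*2 = 6 = chi_rho(e) = 6.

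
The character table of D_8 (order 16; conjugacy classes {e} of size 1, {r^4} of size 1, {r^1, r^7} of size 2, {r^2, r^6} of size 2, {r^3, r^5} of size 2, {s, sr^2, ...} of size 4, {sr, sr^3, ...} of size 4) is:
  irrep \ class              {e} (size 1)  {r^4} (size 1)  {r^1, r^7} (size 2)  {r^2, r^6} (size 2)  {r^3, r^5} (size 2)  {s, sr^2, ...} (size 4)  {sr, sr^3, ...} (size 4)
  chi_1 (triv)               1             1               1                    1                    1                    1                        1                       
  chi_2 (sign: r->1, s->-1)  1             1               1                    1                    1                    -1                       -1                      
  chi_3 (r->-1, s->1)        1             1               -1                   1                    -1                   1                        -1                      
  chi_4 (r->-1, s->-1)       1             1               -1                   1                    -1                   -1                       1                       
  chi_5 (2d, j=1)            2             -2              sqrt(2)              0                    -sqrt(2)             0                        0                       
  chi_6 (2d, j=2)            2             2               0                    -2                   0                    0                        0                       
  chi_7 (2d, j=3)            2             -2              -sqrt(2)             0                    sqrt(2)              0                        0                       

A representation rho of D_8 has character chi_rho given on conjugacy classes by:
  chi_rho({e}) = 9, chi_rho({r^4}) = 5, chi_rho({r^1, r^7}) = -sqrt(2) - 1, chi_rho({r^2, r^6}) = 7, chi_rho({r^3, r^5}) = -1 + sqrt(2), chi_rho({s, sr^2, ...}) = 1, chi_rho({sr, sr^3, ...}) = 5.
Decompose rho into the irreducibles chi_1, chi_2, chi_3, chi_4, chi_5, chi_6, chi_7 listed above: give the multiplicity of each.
Multiplicities: chi_1: 3, chi_2: 0, chi_3: 1, chi_4: 3, chi_5: 0, chi_6: 0, chi_7: 1.

Working: Use <chi_rho, chi> = (1/|G|) sum_C |C| * chi_rho(C) * conj(chi(C)) with |G| = 16 for each irreducible chi in the table:
  <chi_rho, chi_1> = (1/16)[1*(9)*conj(1) + 1*(5)*conj(1) + 2*(-sqrt(2) - 1)*conj(1) + 2*(7)*conj(1) + 2*(-1 + sqrt(2))*conj(1) + 4*(1)*conj(1) + 4*(5)*conj(1)]
      = (1/16)[(9) + (5) + (-2*sqrt(2) - 2) + (14) + (-2 + 2*sqrt(2)) + (4) + (20)] = 48/16 = 3
  <chi_rho, chi_2> = (1/16)[1*(9)*conj(1) + 1*(5)*conj(1) + 2*(-sqrt(2) - 1)*conj(1) + 2*(7)*conj(1) + 2*(-1 + sqrt(2))*conj(1) + 4*(1)*conj(-1) + 4*(5)*conj(-1)]
      = (1/16)[(9) + (5) + (-2*sqrt(2) - 2) + (14) + (-2 + 2*sqrt(2)) + (-4) + (-20)] = 0/16 = 0
  <chi_rho, chi_3> = (1/16)[1*(9)*conj(1) + 1*(5)*conj(1) + 2*(-sqrt(2) - 1)*conj(-1) + 2*(7)*conj(1) + 2*(-1 + sqrt(2))*conj(-1) + 4*(1)*conj(1) + 4*(5)*conj(-1)]
      = (1/16)[(9) + (5) + (2 + 2*sqrt(2)) + (14) + (2 - 2*sqrt(2)) + (4) + (-20)] = 16/16 = 1
  <chi_rho, chi_4> = (1/16)[1*(9)*conj(1) + 1*(5)*conj(1) + 2*(-sqrt(2) - 1)*conj(-1) + 2*(7)*conj(1) + 2*(-1 + sqrt(2))*conj(-1) + 4*(1)*conj(-1) + 4*(5)*conj(1)]
      = (1/16)[(9) + (5) + (2 + 2*sqrt(2)) + (14) + (2 - 2*sqrt(2)) + (-4) + (20)] = 48/16 = 3
  <chi_rho, chi_5> = (1/16)[1*(9)*conj(2) + 1*(5)*conj(-2) + 2*(-sqrt(2) - 1)*conj(sqrt(2)) + 2*(7)*conj(0) + 2*(-1 + sqrt(2))*conj(-sqrt(2)) + 4*(1)*conj(0) + 4*(5)*conj(0)]
      = (1/16)[(18) + (-10) + (-4 - 2*sqrt(2)) + (0) + (-4 + 2*sqrt(2)) + (0) + (0)] = 0/16 = 0
  <chi_rho, chi_6> = (1/16)[1*(9)*conj(2) + 1*(5)*conj(2) + 2*(-sqrt(2) - 1)*conj(0) + 2*(7)*conj(-2) + 2*(-1 + sqrt(2))*conj(0) + 4*(1)*conj(0) + 4*(5)*conj(0)]
      = (1/16)[(18) + (10) + (0) + (-28) + (0) + (0) + (0)] = 0/16 = 0
  <chi_rho, chi_7> = (1/16)[1*(9)*conj(2) + 1*(5)*conj(-2) + 2*(-sqrt(2) - 1)*conj(-sqrt(2)) + 2*(7)*conj(0) + 2*(-1 + sqrt(2))*conj(sqrt(2)) + 4*(1)*conj(0) + 4*(5)*conj(0)]
      = (1/16)[(18) + (-10) + (2*sqrt(2) + 4) + (0) + (4 - 2*sqrt(2)) + (0) + (0)] = 16/16 = 1
Dimension check: dim(rho) = sum (mult * dim) = 3*1 + 0*1 + 1*1 + 3*1 + 0*2 + 0*2 + 1*2 = 9 = chi_rho(e) = 9.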